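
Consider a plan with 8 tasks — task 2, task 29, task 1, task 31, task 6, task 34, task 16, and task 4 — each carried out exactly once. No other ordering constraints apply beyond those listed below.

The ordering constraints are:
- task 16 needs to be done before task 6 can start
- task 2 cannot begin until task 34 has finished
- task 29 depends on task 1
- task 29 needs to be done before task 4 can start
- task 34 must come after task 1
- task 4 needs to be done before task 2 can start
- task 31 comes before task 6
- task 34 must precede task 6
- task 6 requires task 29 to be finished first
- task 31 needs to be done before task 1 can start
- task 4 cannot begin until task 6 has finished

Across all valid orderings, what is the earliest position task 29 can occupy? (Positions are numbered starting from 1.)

3

Every task that must precede task 29 has to come before it. Tracing all chains that end at task 29, those tasks are: task 1, task 31 — 2 in total.
So at minimum 2 tasks come before task 29, putting task 29 no earlier than position 3. That position is achievable by scheduling exactly those predecessors first.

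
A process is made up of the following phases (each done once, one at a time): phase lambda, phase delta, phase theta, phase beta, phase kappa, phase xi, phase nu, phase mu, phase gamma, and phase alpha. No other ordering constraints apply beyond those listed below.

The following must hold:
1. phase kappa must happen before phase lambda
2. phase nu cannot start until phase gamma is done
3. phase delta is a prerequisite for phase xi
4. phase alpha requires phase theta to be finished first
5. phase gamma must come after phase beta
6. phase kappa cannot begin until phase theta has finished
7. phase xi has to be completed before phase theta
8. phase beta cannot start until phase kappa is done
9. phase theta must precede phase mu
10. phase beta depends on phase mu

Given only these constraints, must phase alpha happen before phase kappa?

No

No chain of constraints connects phase alpha to phase kappa in either direction.
There exist valid orderings with phase kappa before phase alpha, so phase alpha is not required to come first.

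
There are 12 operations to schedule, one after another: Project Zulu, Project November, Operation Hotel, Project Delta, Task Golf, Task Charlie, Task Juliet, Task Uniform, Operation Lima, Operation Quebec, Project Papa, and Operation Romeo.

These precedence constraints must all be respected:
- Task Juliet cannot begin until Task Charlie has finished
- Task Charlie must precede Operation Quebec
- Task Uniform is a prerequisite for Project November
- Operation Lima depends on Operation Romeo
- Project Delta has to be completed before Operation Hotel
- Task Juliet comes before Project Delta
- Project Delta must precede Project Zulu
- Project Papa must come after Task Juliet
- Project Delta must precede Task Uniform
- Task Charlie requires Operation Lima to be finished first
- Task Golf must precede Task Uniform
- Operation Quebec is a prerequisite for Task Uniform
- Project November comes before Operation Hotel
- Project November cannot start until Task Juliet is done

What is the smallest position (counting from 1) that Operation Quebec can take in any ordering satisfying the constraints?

4

The operations that are forced before Operation Quebec, directly or transitively, are Task Charlie, Operation Lima, Operation Romeo. That's 3 operations.
With 3 mandatory predecessors, the earliest Operation Quebec can sit is position 3+1 = 4, and placing just those 3 first achieves it.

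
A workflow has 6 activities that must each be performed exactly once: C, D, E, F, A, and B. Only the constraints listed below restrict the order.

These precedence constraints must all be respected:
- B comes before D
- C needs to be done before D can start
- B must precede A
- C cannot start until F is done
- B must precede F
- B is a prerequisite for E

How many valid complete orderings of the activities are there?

20

Only B has no prerequisites, so it must go first.
Counting all ways to extend the partial order to a total order gives 20.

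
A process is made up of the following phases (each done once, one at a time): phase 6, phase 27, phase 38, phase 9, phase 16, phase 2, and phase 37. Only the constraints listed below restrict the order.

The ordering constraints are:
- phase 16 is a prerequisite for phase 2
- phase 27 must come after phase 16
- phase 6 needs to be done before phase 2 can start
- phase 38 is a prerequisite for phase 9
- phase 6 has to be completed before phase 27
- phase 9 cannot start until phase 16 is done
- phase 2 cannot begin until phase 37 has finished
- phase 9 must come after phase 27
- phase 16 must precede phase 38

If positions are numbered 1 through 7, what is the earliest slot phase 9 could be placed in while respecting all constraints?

Every phase that must precede phase 9 has to come before it. Tracing all chains that end at phase 9, those phases are: phase 6, phase 27, phase 38, phase 16 — 4 in total.
So at minimum 4 phases come before phase 9, putting phase 9 no earlier than position 5. That position is achievable by scheduling exactly those predecessors first.

5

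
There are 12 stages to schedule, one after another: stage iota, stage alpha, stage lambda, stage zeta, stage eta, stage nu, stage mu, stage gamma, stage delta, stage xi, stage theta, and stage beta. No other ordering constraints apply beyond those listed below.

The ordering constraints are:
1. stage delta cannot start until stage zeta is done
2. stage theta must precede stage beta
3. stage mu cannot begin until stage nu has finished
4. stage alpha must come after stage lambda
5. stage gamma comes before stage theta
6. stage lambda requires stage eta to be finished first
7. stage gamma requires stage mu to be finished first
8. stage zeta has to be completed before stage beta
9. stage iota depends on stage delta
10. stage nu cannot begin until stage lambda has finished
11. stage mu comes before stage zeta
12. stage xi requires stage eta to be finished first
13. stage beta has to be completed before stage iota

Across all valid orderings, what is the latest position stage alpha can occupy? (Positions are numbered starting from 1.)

12

Nothing depends on stage alpha, so it can be the final stage, position 12.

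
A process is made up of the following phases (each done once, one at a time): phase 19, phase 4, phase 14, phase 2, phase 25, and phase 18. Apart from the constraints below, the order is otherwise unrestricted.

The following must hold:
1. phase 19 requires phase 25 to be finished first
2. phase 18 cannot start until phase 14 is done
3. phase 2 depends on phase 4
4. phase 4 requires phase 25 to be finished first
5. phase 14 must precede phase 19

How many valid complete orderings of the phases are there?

35

The phases with no prerequisites are phase 14, phase 25; any of them can be placed first.
Counting all ways to extend the partial order to a total order gives 35.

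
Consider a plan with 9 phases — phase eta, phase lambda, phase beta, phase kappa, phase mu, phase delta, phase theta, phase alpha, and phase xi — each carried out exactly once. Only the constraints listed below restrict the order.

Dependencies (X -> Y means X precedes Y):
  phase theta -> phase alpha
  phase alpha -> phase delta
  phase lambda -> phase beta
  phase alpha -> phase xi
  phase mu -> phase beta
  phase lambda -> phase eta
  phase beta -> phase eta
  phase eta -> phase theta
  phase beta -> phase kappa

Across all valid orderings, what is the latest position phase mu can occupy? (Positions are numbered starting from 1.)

The phases that are forced after phase mu, directly or by a chain of constraints, are phase eta, phase beta, phase kappa, phase delta, phase theta, phase alpha, phase xi. That's 7 phases.
So at least 7 phases follow phase mu, putting phase mu no later than position 2. That position is achievable by scheduling everything else first.

2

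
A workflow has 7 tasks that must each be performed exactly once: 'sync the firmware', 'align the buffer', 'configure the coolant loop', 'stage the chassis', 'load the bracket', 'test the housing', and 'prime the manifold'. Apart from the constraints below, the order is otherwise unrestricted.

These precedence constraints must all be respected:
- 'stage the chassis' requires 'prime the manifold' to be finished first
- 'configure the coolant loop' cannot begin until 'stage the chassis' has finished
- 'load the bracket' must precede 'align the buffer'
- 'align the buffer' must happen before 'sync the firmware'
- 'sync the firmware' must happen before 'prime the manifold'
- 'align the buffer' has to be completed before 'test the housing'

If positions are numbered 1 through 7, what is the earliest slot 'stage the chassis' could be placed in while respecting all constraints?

5

The tasks that are forced before 'stage the chassis', directly or transitively, are 'sync the firmware', 'align the buffer', 'load the bracket', 'prime the manifold'. That's 4 tasks.
With 4 mandatory predecessors, the earliest 'stage the chassis' can sit is position 4+1 = 5, and placing just those 4 first achieves it.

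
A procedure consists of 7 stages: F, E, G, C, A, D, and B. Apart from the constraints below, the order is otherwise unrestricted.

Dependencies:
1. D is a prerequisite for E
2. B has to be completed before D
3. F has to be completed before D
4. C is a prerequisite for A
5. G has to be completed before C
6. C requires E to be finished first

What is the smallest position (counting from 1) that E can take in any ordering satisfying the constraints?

Every stage that must precede E has to come before it. Tracing all chains that end at E, those stages are: F, D, B — 3 in total.
So at minimum 3 stages come before E, putting E no earlier than position 4. That position is achievable by scheduling exactly those predecessors first.

4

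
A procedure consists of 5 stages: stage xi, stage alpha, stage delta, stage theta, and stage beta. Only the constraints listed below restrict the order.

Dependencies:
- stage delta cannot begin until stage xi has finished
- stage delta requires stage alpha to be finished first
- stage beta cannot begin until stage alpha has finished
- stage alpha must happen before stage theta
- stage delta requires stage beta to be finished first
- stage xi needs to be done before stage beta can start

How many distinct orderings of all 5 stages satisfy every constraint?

The stages with no prerequisites are stage xi, stage alpha; any of them can be placed first.
Systematically extending each partial ordering one stage at a time and counting, there are 7 complete orderings.

7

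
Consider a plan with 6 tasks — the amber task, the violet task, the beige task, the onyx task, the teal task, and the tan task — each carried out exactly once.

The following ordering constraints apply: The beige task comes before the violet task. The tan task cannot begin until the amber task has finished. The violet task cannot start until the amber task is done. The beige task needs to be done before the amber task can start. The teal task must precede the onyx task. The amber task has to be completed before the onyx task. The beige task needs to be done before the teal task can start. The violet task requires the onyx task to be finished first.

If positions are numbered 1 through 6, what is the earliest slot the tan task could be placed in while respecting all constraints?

3

Working backwards through the constraints from the tan task, its full set of required predecessors is the amber task, the beige task — 2 of them.
With 2 mandatory predecessors, the earliest the tan task can sit is position 2+1 = 3, and placing just those 2 first achieves it.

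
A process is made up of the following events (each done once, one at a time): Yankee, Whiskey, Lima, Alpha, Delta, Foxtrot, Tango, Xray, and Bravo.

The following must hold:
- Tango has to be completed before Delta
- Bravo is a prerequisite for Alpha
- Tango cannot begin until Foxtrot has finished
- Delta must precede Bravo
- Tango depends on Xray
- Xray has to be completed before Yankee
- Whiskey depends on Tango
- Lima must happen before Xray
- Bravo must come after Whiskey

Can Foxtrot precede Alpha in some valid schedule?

Yes

Foxtrot is actually forced before Alpha by the constraints, so certainly some valid ordering has Foxtrot first.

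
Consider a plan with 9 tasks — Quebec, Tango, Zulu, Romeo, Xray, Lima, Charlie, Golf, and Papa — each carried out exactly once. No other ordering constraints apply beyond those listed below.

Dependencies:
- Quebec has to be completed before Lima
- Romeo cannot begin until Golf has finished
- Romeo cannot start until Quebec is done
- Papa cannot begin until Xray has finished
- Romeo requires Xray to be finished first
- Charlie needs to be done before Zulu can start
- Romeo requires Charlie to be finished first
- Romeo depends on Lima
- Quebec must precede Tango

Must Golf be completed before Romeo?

Tracing the constraints gives a chain: Golf → Romeo.
Hence Golf necessarily comes before Romeo.

Yes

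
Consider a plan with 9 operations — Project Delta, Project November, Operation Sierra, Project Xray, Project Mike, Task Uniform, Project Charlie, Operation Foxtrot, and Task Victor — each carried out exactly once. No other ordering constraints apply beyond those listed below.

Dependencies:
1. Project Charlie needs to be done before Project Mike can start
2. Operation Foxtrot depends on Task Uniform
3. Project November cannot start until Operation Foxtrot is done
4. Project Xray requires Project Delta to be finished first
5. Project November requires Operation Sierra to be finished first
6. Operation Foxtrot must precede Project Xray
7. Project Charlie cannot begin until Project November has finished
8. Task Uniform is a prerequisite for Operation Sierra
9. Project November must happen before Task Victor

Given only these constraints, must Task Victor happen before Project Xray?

No chain of constraints connects Task Victor to Project Xray in either direction.
A valid ordering placing Project Xray before Task Victor exists, so the answer is no.

No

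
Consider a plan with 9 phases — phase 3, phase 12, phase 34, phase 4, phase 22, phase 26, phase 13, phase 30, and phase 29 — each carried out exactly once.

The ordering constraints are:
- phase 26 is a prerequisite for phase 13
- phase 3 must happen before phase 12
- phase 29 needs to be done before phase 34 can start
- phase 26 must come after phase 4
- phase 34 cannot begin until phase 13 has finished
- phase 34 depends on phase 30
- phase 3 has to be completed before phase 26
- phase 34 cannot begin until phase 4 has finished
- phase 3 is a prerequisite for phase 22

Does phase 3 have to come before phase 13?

Yes

Tracing the constraints gives a chain: phase 3 → phase 26 → phase 13.
So phase 3 must precede phase 13 in any valid ordering.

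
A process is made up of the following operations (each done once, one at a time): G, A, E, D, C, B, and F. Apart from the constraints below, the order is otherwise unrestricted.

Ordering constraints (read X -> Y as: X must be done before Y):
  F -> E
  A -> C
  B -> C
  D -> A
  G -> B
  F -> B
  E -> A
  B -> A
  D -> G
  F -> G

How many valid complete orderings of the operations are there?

2 operations have no prerequisites (D, F), so any of them could come first.
Counting all ways to extend the partial order to a total order gives 7.

7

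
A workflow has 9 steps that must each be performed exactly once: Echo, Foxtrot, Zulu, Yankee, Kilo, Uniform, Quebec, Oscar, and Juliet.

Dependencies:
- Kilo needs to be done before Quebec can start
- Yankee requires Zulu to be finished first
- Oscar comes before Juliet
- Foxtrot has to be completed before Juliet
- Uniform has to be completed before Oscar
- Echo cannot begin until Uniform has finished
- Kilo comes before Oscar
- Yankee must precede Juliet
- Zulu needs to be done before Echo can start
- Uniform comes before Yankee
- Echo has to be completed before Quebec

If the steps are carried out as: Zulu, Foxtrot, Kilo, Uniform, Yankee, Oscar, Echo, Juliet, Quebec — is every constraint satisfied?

Yes

Checking each listed constraint against this order: for instance, Zulu is in position 1 and Echo in position 7, so that constraint holds — and the remaining constraints check out the same way.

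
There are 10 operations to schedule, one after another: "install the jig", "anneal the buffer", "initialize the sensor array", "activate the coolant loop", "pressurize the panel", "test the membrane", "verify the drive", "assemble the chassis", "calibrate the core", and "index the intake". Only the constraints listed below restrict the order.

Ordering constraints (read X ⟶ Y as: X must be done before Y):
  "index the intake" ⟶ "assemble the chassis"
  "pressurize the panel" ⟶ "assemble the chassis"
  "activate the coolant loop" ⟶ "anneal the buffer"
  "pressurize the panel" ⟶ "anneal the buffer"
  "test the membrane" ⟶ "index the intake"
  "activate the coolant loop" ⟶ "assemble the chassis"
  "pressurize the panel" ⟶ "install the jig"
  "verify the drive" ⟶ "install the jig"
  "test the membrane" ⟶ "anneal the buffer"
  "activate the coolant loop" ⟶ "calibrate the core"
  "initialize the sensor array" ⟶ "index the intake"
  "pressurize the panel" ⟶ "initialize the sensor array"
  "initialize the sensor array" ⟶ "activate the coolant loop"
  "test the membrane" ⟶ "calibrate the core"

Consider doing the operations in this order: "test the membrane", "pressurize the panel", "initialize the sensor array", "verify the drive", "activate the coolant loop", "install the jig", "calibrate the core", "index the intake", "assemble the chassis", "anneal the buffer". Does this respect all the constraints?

Going through the constraints one by one, each required predecessor appears earlier in the sequence than its dependent — e.g. "test the membrane" (position 1) is before "anneal the buffer" (position 10), as required.

Yes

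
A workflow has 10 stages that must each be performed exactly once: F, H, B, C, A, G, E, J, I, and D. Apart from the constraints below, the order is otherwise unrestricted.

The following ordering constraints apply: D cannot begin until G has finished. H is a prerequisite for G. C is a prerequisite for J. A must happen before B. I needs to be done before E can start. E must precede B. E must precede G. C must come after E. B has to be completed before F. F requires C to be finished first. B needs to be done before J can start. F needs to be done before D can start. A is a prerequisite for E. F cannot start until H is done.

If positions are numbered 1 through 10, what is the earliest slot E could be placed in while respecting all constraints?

The stages that are forced before E, directly or transitively, are A, I. That's 2 stages.
So at minimum 2 stages come before E, putting E no earlier than position 3. That position is achievable by scheduling exactly those predecessors first.

3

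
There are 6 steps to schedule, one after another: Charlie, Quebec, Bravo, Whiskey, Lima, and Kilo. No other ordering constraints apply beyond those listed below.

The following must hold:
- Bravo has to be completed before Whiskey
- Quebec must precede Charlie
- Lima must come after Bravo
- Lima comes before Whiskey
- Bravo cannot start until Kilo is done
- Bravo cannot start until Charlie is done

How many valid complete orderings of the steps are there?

2 steps have no prerequisites (Quebec, Kilo), so any of them could come first.
Counting all ways to extend the partial order to a total order gives 3.

3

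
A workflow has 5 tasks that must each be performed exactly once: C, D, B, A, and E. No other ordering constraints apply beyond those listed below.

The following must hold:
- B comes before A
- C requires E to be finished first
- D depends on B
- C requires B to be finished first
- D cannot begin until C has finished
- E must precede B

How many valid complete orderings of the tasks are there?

E is the only task with nothing required before it, so every ordering starts there.
Systematically extending each partial ordering one task at a time and counting, there are 3 complete orderings.

3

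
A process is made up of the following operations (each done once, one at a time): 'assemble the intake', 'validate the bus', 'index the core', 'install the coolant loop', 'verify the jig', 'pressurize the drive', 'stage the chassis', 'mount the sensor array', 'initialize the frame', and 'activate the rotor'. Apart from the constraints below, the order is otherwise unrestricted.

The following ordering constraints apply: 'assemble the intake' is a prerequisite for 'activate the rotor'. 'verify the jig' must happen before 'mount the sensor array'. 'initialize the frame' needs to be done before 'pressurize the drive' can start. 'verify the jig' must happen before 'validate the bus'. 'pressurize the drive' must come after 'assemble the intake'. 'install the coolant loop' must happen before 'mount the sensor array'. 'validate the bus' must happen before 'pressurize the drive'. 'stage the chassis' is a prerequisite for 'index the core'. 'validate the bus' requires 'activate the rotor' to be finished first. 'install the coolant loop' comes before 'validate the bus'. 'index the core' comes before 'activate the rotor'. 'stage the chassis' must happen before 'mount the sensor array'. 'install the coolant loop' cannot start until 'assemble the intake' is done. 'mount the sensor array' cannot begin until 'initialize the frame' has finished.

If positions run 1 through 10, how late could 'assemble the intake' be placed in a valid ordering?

Every operation that must follow 'assemble the intake' has to come after it. Tracing all chains starting from 'assemble the intake', those operations are: 'validate the bus', 'install the coolant loop', 'pressurize the drive', 'mount the sensor array', 'activate the rotor' — 5 in total.
With 5 mandatory successors out of 10 operations total, the latest slot for 'assemble the intake' is 10−5 = 5, and it's reachable by doing all non-successors before 'assemble the intake'.

5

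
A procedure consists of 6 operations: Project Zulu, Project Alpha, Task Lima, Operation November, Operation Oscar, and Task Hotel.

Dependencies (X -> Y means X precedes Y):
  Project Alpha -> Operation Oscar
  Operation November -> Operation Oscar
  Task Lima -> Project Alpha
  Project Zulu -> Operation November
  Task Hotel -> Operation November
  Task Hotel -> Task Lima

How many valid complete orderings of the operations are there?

9

2 operations have no prerequisites (Project Zulu, Task Hotel), so any of them could come first.
Enumerating by repeatedly choosing an available operation (one whose prerequisites are all placed) gives 9 distinct complete orderings.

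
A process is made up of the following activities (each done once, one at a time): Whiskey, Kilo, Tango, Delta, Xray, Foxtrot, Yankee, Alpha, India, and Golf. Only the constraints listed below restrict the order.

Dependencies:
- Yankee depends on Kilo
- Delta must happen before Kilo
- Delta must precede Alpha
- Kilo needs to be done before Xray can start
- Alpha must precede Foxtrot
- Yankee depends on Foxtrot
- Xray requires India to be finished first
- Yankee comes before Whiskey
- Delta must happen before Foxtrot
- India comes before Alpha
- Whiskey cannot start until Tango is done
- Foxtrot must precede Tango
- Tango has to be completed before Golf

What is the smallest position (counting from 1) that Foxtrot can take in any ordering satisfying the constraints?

4

The activities that are forced before Foxtrot, directly or transitively, are Delta, Alpha, India. That's 3 activities.
With 3 mandatory predecessors, the earliest Foxtrot can sit is position 3+1 = 4, and placing just those 3 first achieves it.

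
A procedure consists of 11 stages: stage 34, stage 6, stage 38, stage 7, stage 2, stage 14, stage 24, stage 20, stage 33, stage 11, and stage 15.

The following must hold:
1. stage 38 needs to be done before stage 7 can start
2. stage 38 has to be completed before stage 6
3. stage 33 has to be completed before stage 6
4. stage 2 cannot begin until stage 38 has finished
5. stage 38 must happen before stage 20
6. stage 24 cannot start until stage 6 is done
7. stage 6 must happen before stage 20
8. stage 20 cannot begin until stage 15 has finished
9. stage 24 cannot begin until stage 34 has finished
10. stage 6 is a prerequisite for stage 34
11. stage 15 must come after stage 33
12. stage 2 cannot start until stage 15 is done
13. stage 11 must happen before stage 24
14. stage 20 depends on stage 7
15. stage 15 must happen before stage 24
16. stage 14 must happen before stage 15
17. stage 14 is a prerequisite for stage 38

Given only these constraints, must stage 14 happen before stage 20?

Yes

Chaining the stated constraints: stage 14 → stage 38 → stage 20.
Hence stage 14 necessarily comes before stage 20.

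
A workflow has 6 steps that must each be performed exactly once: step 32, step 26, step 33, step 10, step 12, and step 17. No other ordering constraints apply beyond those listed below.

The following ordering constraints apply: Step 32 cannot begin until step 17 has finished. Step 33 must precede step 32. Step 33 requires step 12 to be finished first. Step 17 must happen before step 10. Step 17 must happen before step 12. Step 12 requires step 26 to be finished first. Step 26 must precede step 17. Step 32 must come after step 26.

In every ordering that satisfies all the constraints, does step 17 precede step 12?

Yes

Following the dependencies: step 17 → step 12.
So step 17 must precede step 12 in any valid ordering.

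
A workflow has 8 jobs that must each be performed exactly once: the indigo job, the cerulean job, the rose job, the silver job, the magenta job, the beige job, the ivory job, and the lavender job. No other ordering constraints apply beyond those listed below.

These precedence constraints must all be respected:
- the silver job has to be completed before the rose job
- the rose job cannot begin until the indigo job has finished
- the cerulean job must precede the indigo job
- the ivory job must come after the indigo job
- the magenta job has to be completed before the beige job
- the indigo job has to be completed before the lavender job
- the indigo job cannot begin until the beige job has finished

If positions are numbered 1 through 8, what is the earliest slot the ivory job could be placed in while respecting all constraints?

5

Every job that must precede the ivory job has to come before it. Tracing all chains that end at the ivory job, those jobs are: the indigo job, the cerulean job, the magenta job, the beige job — 4 in total.
With 4 mandatory predecessors, the earliest the ivory job can sit is position 4+1 = 5, and placing just those 4 first achieves it.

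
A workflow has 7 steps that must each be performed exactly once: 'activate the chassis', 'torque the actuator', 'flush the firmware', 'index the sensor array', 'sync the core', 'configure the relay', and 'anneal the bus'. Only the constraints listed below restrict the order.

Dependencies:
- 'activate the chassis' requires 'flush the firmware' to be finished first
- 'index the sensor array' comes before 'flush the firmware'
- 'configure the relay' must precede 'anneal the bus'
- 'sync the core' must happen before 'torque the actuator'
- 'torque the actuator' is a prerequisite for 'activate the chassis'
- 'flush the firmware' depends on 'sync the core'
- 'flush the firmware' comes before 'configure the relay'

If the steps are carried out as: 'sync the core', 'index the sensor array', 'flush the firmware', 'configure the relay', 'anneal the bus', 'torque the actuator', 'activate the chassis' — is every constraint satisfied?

Yes

Checking each listed constraint against this order: for instance, 'sync the core' is in position 1 and 'torque the actuator' in position 6, so that constraint holds — and the remaining constraints check out the same way.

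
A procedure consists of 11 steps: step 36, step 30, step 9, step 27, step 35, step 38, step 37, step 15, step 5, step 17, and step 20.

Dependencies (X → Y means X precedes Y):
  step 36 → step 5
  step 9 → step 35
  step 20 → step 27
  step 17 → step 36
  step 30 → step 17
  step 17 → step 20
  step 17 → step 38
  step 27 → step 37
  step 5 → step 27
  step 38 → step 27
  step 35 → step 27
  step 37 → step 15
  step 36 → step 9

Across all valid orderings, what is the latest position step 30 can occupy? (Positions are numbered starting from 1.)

Every step that must follow step 30 has to come after it. Tracing all chains starting from step 30, those steps are: step 36, step 9, step 27, step 35, step 38, step 37, step 15, step 5, step 17, step 20 — 10 in total.
With 10 mandatory successors out of 11 steps total, the latest slot for step 30 is 11−10 = 1, and it's reachable by doing all non-successors before step 30.

1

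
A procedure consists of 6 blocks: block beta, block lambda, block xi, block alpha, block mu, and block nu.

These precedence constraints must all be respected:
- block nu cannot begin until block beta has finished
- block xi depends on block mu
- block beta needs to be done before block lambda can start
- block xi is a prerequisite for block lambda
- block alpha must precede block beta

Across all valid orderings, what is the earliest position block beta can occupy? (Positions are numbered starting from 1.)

The only block forced before block beta (directly or transitively) is block alpha.
So at minimum 1 block comes before block beta, putting block beta no earlier than position 2. That position is achievable by scheduling exactly that predecessor first.

2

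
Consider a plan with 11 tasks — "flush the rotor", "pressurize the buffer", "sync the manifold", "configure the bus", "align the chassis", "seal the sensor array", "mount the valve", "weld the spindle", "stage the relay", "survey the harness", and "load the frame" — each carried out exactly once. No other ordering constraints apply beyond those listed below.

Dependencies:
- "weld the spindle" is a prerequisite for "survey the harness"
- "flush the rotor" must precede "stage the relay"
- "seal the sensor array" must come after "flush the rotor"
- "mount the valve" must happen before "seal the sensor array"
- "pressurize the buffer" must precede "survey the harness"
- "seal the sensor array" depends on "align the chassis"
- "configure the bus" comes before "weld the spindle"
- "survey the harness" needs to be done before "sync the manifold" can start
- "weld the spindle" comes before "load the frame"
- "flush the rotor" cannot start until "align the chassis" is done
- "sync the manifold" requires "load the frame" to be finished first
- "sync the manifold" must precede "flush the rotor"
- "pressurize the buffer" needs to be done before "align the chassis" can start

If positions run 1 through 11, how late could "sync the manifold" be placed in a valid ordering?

8

Following every chain forward from "sync the manifold", the tasks that must come later are "flush the rotor", "seal the sensor array", "stage the relay" — 3 of them.
With 3 mandatory successors out of 11 tasks total, the latest slot for "sync the manifold" is 11−3 = 8, and it's reachable by doing all non-successors before "sync the manifold".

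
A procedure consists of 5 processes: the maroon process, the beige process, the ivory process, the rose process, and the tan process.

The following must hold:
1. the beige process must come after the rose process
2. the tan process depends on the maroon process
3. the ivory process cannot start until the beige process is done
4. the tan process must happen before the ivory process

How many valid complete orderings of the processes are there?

The processes with no prerequisites are the maroon process, the rose process; any of them can be placed first.
Systematically extending each partial ordering one process at a time and counting, there are 6 complete orderings.

6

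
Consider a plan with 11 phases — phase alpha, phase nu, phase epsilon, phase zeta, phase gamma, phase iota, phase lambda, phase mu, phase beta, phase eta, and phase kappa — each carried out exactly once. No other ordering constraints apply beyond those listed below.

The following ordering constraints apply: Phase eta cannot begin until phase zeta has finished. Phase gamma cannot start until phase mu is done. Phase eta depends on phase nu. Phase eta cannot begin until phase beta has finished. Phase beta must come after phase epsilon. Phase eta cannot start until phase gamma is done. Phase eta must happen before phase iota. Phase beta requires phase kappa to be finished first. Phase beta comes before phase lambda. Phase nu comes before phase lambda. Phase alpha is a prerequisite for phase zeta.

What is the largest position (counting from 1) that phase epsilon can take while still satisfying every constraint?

7

The phases that are forced after phase epsilon, directly or by a chain of constraints, are phase iota, phase lambda, phase beta, phase eta. That's 4 phases.
So at least 4 phases follow phase epsilon, putting phase epsilon no later than position 7. That position is achievable by scheduling everything else first.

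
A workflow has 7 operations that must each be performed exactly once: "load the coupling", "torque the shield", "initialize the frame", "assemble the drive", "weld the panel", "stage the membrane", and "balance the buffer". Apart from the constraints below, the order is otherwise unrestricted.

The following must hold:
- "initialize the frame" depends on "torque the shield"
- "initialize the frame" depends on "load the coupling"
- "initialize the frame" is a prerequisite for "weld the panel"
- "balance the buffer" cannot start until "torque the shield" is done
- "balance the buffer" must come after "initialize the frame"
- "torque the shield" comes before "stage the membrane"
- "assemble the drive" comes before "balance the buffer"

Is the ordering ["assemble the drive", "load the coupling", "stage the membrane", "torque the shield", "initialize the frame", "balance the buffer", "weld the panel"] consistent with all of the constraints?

In the proposed order, "stage the membrane" appears before "torque the shield".
That contradicts the constraint that "torque the shield" must precede "stage the membrane".

No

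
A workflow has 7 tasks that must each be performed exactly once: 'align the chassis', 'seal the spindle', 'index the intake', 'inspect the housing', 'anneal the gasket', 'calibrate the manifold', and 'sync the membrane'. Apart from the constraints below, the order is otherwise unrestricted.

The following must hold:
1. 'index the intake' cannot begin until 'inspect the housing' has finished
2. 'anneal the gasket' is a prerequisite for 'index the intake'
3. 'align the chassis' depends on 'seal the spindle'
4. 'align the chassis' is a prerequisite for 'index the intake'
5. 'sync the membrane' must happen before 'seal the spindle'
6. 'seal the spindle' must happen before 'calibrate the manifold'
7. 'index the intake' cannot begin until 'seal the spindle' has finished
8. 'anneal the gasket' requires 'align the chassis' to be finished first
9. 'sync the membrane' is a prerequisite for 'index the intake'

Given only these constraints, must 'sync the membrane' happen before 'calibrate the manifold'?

Yes

Tracing the constraints gives a chain: 'sync the membrane' → 'seal the spindle' → 'calibrate the manifold'.
So 'sync the membrane' must precede 'calibrate the manifold' in any valid ordering.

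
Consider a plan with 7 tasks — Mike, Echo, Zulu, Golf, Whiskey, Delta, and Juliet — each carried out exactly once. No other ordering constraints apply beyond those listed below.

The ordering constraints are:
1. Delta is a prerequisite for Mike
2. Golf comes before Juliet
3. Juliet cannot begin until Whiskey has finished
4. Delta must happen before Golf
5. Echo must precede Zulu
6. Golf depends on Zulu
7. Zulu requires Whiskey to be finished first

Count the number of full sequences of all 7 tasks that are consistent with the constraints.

36

3 tasks have no prerequisites (Echo, Whiskey, Delta), so any of them could come first.
Enumerating by repeatedly choosing an available task (one whose prerequisites are all placed) gives 36 distinct complete orderings.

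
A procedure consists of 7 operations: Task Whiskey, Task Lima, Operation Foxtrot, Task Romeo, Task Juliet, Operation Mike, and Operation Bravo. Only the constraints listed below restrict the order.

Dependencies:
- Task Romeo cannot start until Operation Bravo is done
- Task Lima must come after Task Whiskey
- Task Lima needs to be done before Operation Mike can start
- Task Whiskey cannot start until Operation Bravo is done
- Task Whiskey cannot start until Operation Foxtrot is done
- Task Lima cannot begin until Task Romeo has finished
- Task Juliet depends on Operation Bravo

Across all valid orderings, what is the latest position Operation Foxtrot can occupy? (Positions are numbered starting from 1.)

The operations that are forced after Operation Foxtrot, directly or by a chain of constraints, are Task Whiskey, Task Lima, Operation Mike. That's 3 operations.
With 3 mandatory successors out of 7 operations total, the latest slot for Operation Foxtrot is 7−3 = 4, and it's reachable by doing all non-successors before Operation Foxtrot.

4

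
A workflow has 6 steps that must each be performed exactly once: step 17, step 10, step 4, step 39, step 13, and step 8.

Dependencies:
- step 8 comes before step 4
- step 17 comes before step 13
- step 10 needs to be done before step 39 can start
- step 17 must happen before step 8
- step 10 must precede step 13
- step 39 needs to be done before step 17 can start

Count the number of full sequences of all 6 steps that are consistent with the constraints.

Only step 10 has no prerequisites, so it must go first.
Enumerating by repeatedly choosing an available step (one whose prerequisites are all placed) gives 3 distinct complete orderings.

3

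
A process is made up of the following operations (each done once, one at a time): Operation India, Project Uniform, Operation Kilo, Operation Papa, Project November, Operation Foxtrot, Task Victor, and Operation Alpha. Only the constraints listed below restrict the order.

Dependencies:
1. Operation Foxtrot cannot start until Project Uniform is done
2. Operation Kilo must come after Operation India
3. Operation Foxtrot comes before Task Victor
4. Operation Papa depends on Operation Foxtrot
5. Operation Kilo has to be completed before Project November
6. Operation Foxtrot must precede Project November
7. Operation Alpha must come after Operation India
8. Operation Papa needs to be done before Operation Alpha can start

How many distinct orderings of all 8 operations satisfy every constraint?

2 operations have no prerequisites (Operation India, Project Uniform), so any of them could come first.
Enumerating by repeatedly choosing an available operation (one whose prerequisites are all placed) gives 150 distinct complete orderings.

150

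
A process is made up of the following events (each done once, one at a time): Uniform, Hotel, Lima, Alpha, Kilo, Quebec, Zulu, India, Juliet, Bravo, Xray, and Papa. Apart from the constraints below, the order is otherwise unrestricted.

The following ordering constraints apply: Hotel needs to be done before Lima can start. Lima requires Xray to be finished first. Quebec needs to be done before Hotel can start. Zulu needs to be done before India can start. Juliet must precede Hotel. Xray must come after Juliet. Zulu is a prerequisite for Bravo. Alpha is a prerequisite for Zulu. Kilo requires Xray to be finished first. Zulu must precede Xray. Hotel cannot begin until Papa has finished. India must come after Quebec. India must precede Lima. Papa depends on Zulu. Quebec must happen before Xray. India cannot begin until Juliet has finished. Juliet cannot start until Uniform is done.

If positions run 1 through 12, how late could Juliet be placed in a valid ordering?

7

Following every chain forward from Juliet, the events that must come later are Hotel, Lima, Kilo, India, Xray — 5 of them.
With 5 mandatory successors out of 12 events total, the latest slot for Juliet is 12−5 = 7, and it's reachable by doing all non-successors before Juliet.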